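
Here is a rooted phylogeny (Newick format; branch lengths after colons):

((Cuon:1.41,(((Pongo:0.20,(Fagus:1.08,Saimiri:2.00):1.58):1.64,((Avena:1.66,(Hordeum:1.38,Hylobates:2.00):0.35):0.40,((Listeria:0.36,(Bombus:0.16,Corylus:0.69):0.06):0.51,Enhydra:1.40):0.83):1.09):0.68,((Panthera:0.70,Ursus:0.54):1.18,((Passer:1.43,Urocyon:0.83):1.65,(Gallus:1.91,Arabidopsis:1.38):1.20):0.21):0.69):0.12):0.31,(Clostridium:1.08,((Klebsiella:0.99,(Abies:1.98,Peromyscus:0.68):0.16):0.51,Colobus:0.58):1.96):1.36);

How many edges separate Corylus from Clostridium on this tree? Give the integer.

10

The MRCA of Corylus and Clostridium is the root of the tree.
From Corylus up to that node: 8 branches. From Clostridium up to the same node: 2 branches. Total: 8 + 2 = 10.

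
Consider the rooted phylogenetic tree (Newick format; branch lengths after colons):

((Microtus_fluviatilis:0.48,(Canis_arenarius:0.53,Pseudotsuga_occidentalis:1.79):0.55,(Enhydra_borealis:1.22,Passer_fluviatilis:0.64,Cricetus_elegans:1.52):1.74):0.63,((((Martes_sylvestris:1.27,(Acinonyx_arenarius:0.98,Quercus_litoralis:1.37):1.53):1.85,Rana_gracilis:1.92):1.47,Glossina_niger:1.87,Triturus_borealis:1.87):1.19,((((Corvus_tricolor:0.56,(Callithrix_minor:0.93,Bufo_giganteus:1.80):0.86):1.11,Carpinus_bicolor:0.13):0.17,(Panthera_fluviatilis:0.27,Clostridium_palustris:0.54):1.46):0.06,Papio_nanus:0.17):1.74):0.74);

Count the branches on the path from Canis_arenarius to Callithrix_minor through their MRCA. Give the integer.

10

The MRCA of Canis_arenarius and Callithrix_minor is the root of the tree.
From Canis_arenarius up to that node: 3 branches. From Callithrix_minor up to the same node: 7 branches. Total: 3 + 7 = 10.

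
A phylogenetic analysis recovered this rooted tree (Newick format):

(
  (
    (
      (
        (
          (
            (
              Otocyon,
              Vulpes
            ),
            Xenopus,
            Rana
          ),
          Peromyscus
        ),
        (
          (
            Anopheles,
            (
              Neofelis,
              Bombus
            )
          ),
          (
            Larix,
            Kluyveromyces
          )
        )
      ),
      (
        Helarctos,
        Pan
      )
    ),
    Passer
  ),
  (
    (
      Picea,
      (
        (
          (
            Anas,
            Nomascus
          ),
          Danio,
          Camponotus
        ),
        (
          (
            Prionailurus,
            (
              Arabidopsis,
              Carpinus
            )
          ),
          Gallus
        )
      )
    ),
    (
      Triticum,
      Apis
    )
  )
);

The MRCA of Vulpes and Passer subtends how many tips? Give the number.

The MRCA of Vulpes and Passer is the node subtending ((((((Otocyon,Vulpes),Xenopus,Rana),Peromyscus),((Anopheles,(Neofelis,Bombus)),(Larix,Kluyveromyces))),(Helarctos,Pan)),Passer).
That clade contains 13 terminal taxa: Anopheles, Bombus, Helarctos, Kluyveromyces, Larix, Neofelis, Otocyon, Pan, Passer, Peromyscus, Rana, Vulpes, Xenopus.

13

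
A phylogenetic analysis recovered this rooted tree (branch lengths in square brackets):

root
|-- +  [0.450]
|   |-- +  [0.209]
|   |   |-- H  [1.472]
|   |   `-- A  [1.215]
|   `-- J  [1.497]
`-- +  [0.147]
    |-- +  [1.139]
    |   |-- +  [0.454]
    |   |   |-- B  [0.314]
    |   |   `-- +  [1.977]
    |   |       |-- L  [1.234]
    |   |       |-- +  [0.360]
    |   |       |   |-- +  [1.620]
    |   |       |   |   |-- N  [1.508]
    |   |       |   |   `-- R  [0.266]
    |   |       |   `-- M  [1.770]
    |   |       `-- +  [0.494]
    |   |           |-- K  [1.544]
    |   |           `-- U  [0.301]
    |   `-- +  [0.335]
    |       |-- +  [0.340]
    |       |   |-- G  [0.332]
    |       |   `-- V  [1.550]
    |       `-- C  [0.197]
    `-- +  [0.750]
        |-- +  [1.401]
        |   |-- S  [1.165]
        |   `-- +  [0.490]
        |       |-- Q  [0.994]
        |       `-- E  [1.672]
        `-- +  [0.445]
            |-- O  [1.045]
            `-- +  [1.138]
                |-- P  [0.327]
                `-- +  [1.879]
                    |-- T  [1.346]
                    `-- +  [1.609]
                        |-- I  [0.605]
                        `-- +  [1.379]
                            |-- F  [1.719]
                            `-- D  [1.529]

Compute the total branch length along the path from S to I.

8.242

The path runs S → … → MRCA → … → I; the MRCA is the node subtending ((S,(Q,E)),(O,(P,(T,(I,(F,D)))))).
Branch lengths along that path: 1.165 + 1.401 + 0.445 + 1.138 + 1.879 + 1.609 + 0.605 = 8.242.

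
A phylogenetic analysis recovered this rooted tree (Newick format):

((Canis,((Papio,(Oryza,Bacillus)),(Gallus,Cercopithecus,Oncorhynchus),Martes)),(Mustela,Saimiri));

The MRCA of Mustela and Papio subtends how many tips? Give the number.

10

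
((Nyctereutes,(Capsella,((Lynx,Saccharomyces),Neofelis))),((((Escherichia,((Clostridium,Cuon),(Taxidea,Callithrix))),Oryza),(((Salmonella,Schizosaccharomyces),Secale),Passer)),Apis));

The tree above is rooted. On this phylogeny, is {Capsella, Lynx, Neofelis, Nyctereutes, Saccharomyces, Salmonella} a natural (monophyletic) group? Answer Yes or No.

No

The MRCA of the listed taxa is the root, so the smallest clade containing them is the whole tree.
That clade also contains Apis, Callithrix, Clostridium, Cuon, Escherichia, Oryza, Passer, Schizosaccharomyces, Secale, Taxidea, which are not in the proposed group, so the group is not monophyletic.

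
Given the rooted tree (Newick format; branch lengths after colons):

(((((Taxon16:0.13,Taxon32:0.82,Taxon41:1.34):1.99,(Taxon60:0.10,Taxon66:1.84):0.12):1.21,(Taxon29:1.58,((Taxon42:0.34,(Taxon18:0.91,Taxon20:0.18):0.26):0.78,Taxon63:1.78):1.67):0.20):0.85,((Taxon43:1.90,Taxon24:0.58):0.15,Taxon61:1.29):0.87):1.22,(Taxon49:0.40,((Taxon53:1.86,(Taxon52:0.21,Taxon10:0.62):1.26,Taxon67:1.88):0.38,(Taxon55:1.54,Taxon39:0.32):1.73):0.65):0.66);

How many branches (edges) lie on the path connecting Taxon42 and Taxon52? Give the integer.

The MRCA of Taxon42 and Taxon52 is the root of the tree.
From Taxon42 up to that node: 6 branches. From Taxon52 up to the same node: 5 branches. Total: 6 + 5 = 11.

11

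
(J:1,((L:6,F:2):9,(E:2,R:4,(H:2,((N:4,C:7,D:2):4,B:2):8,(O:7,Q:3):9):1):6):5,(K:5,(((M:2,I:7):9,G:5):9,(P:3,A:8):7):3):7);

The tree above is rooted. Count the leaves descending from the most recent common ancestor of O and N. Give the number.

7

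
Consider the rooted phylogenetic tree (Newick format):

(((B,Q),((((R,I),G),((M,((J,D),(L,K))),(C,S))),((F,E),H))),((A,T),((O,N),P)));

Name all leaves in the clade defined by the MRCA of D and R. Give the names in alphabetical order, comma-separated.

C, D, G, I, J, K, L, M, R, S

Tracing D: it sits inside (J,D).
Tracing R: it sits inside (R,I).
The smallest clade enclosing both is (((R,I),G),((M,((J,D),(L,K))),(C,S))); the answer is its 10 terminal taxa in alphabetical order.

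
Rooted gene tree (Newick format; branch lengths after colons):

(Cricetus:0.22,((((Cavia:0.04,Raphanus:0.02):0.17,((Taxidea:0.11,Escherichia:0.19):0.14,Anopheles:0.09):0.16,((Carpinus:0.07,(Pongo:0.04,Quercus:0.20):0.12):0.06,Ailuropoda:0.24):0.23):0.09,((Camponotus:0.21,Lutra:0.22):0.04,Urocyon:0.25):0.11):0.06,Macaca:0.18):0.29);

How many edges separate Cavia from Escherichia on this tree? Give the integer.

The MRCA of Cavia and Escherichia is the node subtending ((Cavia,Raphanus),((Taxidea,Escherichia),Anopheles),((Carpinus,(Pongo,Quercus)),Ailuropoda)).
From Cavia up to that node: 2 branches. From Escherichia up to the same node: 3 branches. Total: 2 + 3 = 5.

5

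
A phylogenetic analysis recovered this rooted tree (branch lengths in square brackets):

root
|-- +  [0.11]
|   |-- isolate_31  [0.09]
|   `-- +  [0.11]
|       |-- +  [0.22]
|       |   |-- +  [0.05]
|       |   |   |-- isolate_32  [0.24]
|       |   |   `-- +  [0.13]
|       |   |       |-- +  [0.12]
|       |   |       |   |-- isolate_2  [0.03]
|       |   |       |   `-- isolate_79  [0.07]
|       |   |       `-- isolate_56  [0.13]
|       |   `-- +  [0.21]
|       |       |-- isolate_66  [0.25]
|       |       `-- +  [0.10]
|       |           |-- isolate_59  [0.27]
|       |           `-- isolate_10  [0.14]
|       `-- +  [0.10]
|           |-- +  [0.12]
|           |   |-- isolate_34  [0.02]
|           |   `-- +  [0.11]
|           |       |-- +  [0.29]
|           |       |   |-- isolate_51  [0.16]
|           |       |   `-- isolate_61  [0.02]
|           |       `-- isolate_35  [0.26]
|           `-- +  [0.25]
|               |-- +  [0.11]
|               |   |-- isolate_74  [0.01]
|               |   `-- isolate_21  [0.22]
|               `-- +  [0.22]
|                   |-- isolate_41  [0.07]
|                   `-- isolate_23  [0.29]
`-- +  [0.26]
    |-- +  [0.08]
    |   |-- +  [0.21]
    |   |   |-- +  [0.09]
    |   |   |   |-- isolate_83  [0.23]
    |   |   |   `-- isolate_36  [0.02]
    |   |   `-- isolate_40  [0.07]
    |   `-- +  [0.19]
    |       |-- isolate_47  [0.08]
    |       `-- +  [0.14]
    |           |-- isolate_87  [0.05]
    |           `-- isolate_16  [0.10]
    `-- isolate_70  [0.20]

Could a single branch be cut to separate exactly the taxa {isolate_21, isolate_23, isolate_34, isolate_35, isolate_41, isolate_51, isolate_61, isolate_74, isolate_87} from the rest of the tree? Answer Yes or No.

No

The MRCA of the listed taxa is the root, so the smallest clade containing them is the whole tree.
That clade also contains isolate_10, isolate_16, isolate_2, isolate_31, isolate_32, isolate_36, isolate_40, isolate_47, isolate_56, isolate_59, isolate_66, isolate_70, isolate_79, isolate_83, which are not in the proposed group, so the group is not monophyletic.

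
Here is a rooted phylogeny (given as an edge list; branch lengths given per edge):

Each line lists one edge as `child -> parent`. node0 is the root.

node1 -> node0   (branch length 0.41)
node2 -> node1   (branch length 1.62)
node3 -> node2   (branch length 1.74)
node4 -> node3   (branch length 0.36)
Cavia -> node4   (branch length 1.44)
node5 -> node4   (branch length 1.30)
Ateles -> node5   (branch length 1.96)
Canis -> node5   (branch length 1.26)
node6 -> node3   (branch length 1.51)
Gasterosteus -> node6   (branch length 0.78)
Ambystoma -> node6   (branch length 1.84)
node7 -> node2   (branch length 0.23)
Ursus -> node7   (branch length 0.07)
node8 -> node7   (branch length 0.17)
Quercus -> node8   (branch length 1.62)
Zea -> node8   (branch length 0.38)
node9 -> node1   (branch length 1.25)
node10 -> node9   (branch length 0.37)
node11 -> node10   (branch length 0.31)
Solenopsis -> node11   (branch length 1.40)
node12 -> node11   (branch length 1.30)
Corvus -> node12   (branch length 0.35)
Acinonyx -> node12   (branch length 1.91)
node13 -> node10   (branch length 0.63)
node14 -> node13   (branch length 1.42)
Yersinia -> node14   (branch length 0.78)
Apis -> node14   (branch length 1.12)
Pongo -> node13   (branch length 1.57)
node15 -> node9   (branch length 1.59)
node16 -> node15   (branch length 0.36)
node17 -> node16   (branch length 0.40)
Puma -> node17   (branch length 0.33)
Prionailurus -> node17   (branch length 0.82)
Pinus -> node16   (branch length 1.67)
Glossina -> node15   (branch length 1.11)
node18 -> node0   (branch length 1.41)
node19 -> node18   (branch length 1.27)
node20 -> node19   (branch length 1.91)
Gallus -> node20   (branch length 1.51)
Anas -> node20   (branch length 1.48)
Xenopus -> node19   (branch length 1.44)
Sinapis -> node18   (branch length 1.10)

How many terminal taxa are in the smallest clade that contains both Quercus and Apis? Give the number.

The MRCA of Quercus and Apis is the node subtending ((((Cavia,(Ateles,Canis)),(Gasterosteus,Ambystoma)),(Ursus,(Quercus,Zea))),(((Solenopsis,(Corvus,Acinonyx)),((Yersinia,Apis),Pongo)),(((Puma,Prionailurus),Pinus),Glossina))).
That clade contains 18 terminal taxa: Acinonyx, Ambystoma, Apis, Ateles, Canis, Cavia, Corvus, Gasterosteus, Glossina, Pinus, Pongo, Prionailurus, Puma, Quercus, Solenopsis, Ursus, Yersinia, Zea.

18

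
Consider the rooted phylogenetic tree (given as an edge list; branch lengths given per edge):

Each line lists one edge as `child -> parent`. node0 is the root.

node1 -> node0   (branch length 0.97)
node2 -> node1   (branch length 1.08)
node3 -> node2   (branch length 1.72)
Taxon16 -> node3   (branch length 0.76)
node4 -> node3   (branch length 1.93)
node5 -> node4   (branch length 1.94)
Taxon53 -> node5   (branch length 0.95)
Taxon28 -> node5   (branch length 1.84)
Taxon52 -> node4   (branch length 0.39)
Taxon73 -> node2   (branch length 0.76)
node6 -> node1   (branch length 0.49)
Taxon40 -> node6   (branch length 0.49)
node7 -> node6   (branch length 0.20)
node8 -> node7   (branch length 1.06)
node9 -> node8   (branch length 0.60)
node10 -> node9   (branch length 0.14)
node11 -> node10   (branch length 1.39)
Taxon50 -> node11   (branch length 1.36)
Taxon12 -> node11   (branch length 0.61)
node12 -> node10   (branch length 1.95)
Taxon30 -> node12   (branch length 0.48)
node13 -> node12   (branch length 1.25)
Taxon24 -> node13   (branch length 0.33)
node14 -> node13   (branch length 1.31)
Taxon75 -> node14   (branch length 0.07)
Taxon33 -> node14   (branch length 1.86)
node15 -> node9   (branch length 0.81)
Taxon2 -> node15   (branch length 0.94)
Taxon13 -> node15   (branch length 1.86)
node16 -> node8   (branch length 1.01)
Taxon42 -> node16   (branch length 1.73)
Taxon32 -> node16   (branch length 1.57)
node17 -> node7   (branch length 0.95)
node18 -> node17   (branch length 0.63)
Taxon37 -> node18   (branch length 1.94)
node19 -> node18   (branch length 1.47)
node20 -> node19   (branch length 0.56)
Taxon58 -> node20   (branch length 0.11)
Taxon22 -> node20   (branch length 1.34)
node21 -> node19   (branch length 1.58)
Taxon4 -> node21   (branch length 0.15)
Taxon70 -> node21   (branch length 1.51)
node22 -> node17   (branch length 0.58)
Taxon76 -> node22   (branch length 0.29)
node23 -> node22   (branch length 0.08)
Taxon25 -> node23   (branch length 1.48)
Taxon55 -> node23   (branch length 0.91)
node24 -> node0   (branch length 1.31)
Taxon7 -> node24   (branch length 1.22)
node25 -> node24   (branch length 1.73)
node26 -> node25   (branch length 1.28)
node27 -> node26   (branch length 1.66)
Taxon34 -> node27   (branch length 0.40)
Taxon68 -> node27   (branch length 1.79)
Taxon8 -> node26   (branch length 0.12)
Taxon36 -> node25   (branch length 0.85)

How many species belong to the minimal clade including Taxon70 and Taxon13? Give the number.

18

The MRCA of Taxon70 and Taxon13 is the node subtending (((((Taxon50,Taxon12),(Taxon30,(Taxon24,(Taxon75,Taxon33)))),(Taxon2,Taxon13)),(Taxon42,Taxon32)),((Taxon37,((Taxon58,Taxon22),(Taxon4,Taxon70))),(Taxon76,(Taxon25,Taxon55)))).
That clade contains 18 terminal taxa: Taxon12, Taxon13, Taxon2, Taxon22, Taxon24, Taxon25, Taxon30, Taxon32, Taxon33, Taxon37, Taxon4, Taxon42, Taxon50, Taxon55, Taxon58, Taxon70, Taxon75, Taxon76.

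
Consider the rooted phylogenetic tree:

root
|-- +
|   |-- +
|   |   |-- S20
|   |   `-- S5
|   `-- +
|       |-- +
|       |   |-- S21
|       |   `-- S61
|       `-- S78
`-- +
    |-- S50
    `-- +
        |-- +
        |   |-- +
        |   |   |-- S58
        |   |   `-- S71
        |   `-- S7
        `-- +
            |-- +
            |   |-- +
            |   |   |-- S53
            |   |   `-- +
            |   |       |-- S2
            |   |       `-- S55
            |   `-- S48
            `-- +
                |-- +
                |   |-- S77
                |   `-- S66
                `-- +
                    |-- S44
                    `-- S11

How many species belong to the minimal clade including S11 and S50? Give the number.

12

The MRCA of S11 and S50 is the node subtending (S50,(((S58,S71),S7),(((S53,(S2,S55)),S48),((S77,S66),(S44,S11))))).
That clade contains 12 terminal taxa: S11, S2, S44, S48, S50, S53, S55, S58, S66, S7, S71, S77.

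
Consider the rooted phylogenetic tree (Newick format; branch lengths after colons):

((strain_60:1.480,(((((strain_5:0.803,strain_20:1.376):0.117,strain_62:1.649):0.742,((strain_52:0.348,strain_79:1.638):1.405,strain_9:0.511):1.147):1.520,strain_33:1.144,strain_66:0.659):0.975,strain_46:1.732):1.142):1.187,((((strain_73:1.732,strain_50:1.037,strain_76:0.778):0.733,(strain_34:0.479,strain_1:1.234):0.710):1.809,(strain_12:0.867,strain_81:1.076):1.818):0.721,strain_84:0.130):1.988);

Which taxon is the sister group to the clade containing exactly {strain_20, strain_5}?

The clade containing exactly {strain_20, strain_5} attaches to the tree at the node subtending ((strain_5,strain_20),strain_62).
The other lineage descending from that same node — the sister group — is the single tip strain_62.

strain_62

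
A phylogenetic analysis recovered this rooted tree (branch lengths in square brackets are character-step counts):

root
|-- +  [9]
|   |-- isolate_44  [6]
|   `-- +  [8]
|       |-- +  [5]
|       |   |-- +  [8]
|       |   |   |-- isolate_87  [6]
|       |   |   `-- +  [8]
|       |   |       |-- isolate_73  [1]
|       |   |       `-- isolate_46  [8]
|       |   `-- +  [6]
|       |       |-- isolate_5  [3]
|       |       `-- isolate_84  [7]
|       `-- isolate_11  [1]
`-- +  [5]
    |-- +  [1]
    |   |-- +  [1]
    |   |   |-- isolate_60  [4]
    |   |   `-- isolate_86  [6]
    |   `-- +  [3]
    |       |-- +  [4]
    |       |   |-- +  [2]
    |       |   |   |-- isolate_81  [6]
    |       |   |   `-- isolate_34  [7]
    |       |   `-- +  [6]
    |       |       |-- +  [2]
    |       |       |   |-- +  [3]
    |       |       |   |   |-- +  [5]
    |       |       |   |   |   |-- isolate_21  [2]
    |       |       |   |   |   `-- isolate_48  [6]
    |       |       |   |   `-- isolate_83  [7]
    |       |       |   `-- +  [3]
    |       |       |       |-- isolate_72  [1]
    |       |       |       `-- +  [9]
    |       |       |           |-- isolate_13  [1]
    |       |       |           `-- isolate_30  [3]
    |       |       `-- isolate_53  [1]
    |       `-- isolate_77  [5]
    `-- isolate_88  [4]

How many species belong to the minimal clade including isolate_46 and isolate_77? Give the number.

20

The MRCA of isolate_46 and isolate_77 is the root, so the clade is the entire tree.
That clade contains 20 terminal taxa: isolate_11, isolate_13, isolate_21, isolate_30, isolate_34, isolate_44, isolate_46, isolate_48, isolate_5, isolate_53, isolate_60, isolate_72, isolate_73, isolate_77, isolate_81, isolate_83, isolate_84, isolate_86, isolate_87, isolate_88.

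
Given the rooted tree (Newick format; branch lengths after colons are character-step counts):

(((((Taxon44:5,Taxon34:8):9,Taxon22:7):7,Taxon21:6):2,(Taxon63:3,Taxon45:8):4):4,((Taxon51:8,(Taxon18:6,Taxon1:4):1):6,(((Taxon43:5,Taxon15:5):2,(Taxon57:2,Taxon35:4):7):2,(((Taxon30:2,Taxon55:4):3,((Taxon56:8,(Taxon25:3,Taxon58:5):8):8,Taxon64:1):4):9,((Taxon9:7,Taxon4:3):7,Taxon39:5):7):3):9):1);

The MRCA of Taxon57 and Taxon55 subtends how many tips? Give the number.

13

The MRCA of Taxon57 and Taxon55 is the node subtending (((Taxon43,Taxon15),(Taxon57,Taxon35)),(((Taxon30,Taxon55),((Taxon56,(Taxon25,Taxon58)),Taxon64)),((Taxon9,Taxon4),Taxon39))).
That clade contains 13 terminal taxa: Taxon15, Taxon25, Taxon30, Taxon35, Taxon39, Taxon4, Taxon43, Taxon55, Taxon56, Taxon57, Taxon58, Taxon64, Taxon9.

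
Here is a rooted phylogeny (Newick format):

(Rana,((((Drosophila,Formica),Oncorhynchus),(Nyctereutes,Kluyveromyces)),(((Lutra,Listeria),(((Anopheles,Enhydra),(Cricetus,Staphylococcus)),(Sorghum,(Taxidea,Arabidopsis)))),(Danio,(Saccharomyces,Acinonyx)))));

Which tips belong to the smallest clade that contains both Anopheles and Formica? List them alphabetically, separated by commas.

Tracing Anopheles: it sits inside (Anopheles,Enhydra).
Tracing Formica: it sits inside (Drosophila,Formica).
The smallest clade enclosing both is ((((Drosophila,Formica),Oncorhynchus),(Nyctereutes,Kluyveromyces)),(((Lutra,Listeria),(((Anopheles,Enhydra),(Cricetus,Staphylococcus)),(Sorghum,(Taxidea,Arabidopsis)))),(Danio,(Saccharomyces,Acinonyx)))); the answer is its 17 terminal taxa in alphabetical order.

Acinonyx, Anopheles, Arabidopsis, Cricetus, Danio, Drosophila, Enhydra, Formica, Kluyveromyces, Listeria, Lutra, Nyctereutes, Oncorhynchus, Saccharomyces, Sorghum, Staphylococcus, Taxidea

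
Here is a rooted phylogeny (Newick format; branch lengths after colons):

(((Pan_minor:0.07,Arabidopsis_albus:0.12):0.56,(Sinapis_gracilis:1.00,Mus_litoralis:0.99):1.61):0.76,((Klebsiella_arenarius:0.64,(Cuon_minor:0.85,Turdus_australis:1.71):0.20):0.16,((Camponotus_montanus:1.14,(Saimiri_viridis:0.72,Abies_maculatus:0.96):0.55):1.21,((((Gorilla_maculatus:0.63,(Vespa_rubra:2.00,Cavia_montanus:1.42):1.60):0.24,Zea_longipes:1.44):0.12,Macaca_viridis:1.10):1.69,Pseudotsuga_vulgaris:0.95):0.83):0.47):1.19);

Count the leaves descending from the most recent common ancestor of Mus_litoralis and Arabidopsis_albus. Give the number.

4

The MRCA of Mus_litoralis and Arabidopsis_albus is the node subtending ((Pan_minor,Arabidopsis_albus),(Sinapis_gracilis,Mus_litoralis)).
That clade contains 4 terminal taxa: Arabidopsis_albus, Mus_litoralis, Pan_minor, Sinapis_gracilis.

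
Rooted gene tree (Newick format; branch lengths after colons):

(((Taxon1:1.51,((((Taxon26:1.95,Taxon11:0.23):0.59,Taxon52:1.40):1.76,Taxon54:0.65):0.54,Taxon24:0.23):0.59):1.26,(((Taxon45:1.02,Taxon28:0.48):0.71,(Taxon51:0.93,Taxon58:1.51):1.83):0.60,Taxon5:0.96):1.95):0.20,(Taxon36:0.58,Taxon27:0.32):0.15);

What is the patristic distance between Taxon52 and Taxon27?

The path runs Taxon52 → … → MRCA → … → Taxon27; the MRCA is the root of the tree.
Branch lengths along that path: 1.40 + 1.76 + 0.54 + 0.59 + 1.26 + 0.20 + 0.15 + 0.32 = 6.22.

6.22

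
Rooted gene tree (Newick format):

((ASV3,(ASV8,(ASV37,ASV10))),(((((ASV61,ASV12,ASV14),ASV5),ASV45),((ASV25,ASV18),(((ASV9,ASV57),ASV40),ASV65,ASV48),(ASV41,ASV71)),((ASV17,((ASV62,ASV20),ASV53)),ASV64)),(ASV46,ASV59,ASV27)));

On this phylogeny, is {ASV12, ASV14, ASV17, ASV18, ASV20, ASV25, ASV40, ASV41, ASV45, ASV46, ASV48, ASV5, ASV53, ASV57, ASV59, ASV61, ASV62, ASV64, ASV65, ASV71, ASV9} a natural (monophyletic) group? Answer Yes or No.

No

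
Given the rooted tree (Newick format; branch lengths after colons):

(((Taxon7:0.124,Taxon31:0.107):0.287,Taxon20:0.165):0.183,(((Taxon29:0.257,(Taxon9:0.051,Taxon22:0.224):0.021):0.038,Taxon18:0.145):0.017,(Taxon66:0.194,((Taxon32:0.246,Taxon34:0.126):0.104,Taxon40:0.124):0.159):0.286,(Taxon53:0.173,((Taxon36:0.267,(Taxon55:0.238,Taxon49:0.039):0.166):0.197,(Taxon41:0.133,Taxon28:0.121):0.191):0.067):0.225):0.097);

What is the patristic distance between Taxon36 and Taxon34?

The path runs Taxon36 → … → MRCA → … → Taxon34; the MRCA is the node subtending (((Taxon29,(Taxon9,Taxon22)),Taxon18),(Taxon66,((Taxon32,Taxon34),Taxon40)),(Taxon53,((Taxon36,(Taxon55,Taxon49)),(Taxon41,Taxon28)))).
Branch lengths along that path: 0.267 + 0.197 + 0.067 + 0.225 + 0.286 + 0.159 + 0.104 + 0.126 = 1.431.

1.431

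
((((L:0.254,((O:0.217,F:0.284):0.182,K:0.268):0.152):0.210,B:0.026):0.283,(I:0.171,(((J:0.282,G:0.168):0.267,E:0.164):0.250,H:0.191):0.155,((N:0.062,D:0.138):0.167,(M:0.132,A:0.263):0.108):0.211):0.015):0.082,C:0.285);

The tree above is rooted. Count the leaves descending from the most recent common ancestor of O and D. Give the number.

14

The MRCA of O and D is the node subtending (((L,((O,F),K)),B),(I,(((J,G),E),H),((N,D),(M,A)))).
That clade contains 14 terminal taxa: A, B, D, E, F, G, H, I, J, K, L, M, N, O.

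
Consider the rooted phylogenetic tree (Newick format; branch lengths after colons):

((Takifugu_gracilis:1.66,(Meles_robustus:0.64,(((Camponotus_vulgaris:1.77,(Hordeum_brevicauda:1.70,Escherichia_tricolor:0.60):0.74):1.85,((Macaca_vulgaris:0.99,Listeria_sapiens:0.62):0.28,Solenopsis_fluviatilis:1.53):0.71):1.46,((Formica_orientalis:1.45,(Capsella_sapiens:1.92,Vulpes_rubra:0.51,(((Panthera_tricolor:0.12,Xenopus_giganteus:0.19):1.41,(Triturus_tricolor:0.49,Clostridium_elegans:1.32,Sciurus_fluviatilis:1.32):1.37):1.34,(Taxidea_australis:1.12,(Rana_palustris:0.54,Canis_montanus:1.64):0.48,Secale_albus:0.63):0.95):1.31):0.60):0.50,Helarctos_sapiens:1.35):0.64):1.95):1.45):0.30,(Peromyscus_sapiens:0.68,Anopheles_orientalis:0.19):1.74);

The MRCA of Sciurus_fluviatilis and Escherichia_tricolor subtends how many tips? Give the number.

19

The MRCA of Sciurus_fluviatilis and Escherichia_tricolor is the node subtending (((Camponotus_vulgaris,(Hordeum_brevicauda,Escherichia_tricolor)),((Macaca_vulgaris,Listeria_sapiens),Solenopsis_fluviatilis)),((Formica_orientalis,(Capsella_sapiens,Vulpes_rubra,(((Panthera_tricolor,Xenopus_giganteus),(Triturus_tricolor,Clostridium_elegans,Sciurus_fluviatilis)),(Taxidea_australis,(Rana_palustris,Canis_montanus),Secale_albus)))),Helarctos_sapiens)).
That clade contains 19 terminal taxa: Camponotus_vulgaris, Canis_montanus, Capsella_sapiens, Clostridium_elegans, Escherichia_tricolor, Formica_orientalis, Helarctos_sapiens, Hordeum_brevicauda, Listeria_sapiens, Macaca_vulgaris, Panthera_tricolor, Rana_palustris, Sciurus_fluviatilis, Secale_albus, Solenopsis_fluviatilis, Taxidea_australis, Triturus_tricolor, Vulpes_rubra, Xenopus_giganteus.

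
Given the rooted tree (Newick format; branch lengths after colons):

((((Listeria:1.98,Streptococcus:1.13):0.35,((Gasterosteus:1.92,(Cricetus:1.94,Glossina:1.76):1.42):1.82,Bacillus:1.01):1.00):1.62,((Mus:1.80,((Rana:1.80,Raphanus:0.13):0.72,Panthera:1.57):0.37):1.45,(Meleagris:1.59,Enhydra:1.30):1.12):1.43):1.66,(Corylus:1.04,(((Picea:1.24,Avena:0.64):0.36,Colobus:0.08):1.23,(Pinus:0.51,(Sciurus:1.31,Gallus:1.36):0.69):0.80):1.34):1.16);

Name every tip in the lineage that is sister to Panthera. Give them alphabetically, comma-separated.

Rana, Raphanus

Panthera attaches to the tree at the node subtending ((Rana,Raphanus),Panthera).
The other lineage descending from that same node — the sister group — is (Rana,Raphanus); its 2 tips in alphabetical order are the answer.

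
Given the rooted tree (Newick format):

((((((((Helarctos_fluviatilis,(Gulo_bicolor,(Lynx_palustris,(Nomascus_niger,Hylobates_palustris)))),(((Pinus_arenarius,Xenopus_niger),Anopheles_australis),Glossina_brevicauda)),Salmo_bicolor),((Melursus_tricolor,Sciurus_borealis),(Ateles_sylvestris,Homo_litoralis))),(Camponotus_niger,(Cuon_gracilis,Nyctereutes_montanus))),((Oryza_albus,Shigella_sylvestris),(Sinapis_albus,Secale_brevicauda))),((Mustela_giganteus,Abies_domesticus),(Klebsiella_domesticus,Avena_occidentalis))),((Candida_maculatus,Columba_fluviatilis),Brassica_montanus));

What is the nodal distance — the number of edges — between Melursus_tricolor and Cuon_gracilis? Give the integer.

7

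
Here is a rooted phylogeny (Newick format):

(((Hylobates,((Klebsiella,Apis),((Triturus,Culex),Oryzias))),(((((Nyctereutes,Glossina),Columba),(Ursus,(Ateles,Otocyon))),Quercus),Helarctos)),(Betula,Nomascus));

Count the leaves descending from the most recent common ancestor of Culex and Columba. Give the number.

14

The MRCA of Culex and Columba is the node subtending ((Hylobates,((Klebsiella,Apis),((Triturus,Culex),Oryzias))),(((((Nyctereutes,Glossina),Columba),(Ursus,(Ateles,Otocyon))),Quercus),Helarctos)).
That clade contains 14 terminal taxa: Apis, Ateles, Columba, Culex, Glossina, Helarctos, Hylobates, Klebsiella, Nyctereutes, Oryzias, Otocyon, Quercus, Triturus, Ursus.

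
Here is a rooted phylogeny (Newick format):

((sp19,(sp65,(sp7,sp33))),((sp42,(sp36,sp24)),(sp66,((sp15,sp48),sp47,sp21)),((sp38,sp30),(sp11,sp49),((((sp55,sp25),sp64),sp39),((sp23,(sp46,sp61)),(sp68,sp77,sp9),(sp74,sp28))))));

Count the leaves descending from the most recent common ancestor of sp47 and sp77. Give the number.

24

The MRCA of sp47 and sp77 is the node subtending ((sp42,(sp36,sp24)),(sp66,((sp15,sp48),sp47,sp21)),((sp38,sp30),(sp11,sp49),((((sp55,sp25),sp64),sp39),((sp23,(sp46,sp61)),(sp68,sp77,sp9),(sp74,sp28))))).
That clade contains 24 terminal taxa: sp11, sp15, sp21, sp23, sp24, sp25, sp28, sp30, sp36, sp38, sp39, sp42, sp46, sp47, sp48, sp49, sp55, sp61, sp64, sp66, sp68, sp74, sp77, sp9.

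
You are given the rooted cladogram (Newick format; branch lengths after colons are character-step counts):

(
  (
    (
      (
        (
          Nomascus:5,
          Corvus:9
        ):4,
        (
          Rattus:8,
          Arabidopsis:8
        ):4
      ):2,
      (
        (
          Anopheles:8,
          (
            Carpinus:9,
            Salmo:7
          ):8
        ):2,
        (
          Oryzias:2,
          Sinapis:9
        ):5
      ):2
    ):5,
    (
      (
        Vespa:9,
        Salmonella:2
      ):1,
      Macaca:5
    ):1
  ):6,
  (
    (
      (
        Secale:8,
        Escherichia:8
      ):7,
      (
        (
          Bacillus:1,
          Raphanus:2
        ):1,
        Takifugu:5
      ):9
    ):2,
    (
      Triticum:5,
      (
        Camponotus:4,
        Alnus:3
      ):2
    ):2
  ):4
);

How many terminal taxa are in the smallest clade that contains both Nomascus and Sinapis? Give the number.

9

The MRCA of Nomascus and Sinapis is the node subtending (((Nomascus,Corvus),(Rattus,Arabidopsis)),((Anopheles,(Carpinus,Salmo)),(Oryzias,Sinapis))).
That clade contains 9 terminal taxa: Anopheles, Arabidopsis, Carpinus, Corvus, Nomascus, Oryzias, Rattus, Salmo, Sinapis.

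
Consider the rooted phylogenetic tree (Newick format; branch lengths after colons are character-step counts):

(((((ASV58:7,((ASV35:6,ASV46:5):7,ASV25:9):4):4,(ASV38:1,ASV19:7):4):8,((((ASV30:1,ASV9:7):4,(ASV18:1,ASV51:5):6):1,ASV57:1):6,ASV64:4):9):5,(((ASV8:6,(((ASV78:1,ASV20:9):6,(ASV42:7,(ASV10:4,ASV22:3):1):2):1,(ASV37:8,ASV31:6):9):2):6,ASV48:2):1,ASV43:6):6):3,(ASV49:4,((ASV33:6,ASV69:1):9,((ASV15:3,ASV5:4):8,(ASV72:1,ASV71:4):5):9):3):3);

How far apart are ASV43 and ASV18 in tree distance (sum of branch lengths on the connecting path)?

40

The path runs ASV43 → … → MRCA → … → ASV18; the MRCA is the node subtending ((((ASV58,((ASV35,ASV46),ASV25)),(ASV38,ASV19)),((((ASV30,ASV9),(ASV18,ASV51)),ASV57),ASV64)),(((ASV8,(((ASV78,ASV20),(ASV42,(ASV10,ASV22))),(ASV37,ASV31))),ASV48),ASV43)).
Branch lengths along that path: 6 + 6 + 5 + 9 + 6 + 1 + 6 + 1 = 40.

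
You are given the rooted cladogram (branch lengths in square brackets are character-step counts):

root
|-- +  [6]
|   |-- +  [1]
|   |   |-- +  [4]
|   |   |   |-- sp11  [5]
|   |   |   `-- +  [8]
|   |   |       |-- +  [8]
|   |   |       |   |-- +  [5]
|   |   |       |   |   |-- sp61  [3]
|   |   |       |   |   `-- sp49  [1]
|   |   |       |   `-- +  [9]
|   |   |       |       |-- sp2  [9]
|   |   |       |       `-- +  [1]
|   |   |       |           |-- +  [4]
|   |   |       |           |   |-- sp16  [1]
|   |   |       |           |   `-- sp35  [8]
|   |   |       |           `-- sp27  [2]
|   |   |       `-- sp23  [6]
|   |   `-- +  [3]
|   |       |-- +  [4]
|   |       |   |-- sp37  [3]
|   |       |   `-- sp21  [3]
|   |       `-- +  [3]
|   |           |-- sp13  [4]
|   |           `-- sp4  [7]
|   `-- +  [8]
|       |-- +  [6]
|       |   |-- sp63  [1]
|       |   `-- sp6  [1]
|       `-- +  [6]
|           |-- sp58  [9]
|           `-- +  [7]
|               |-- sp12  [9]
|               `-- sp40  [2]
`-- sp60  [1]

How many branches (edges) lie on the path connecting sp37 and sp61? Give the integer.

8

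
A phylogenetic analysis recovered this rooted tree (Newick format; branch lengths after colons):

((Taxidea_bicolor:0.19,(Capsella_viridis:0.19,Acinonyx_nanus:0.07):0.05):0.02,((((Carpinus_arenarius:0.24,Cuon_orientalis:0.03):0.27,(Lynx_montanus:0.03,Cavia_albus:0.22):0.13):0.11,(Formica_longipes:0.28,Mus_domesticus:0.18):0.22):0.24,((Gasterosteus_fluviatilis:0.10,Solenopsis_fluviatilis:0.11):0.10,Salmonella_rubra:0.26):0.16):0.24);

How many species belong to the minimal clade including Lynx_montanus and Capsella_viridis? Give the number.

12

The MRCA of Lynx_montanus and Capsella_viridis is the root, so the clade is the entire tree.
That clade contains 12 terminal taxa: Acinonyx_nanus, Capsella_viridis, Carpinus_arenarius, Cavia_albus, Cuon_orientalis, Formica_longipes, Gasterosteus_fluviatilis, Lynx_montanus, Mus_domesticus, Salmonella_rubra, Solenopsis_fluviatilis, Taxidea_bicolor.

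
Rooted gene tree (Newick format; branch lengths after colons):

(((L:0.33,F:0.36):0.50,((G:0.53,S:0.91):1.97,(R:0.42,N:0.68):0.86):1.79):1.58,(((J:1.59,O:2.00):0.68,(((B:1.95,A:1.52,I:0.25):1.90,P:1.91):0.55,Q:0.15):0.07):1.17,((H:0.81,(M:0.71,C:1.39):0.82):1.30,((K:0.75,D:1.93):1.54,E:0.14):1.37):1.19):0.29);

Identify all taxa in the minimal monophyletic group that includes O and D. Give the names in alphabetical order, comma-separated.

A, B, C, D, E, H, I, J, K, M, O, P, Q

Tracing O: it sits inside (J,O).
Tracing D: it sits inside (K,D).
The smallest clade enclosing both is (((J,O),(((B,A,I),P),Q)),((H,(M,C)),((K,D),E))); the answer is its 13 terminal taxa in alphabetical order.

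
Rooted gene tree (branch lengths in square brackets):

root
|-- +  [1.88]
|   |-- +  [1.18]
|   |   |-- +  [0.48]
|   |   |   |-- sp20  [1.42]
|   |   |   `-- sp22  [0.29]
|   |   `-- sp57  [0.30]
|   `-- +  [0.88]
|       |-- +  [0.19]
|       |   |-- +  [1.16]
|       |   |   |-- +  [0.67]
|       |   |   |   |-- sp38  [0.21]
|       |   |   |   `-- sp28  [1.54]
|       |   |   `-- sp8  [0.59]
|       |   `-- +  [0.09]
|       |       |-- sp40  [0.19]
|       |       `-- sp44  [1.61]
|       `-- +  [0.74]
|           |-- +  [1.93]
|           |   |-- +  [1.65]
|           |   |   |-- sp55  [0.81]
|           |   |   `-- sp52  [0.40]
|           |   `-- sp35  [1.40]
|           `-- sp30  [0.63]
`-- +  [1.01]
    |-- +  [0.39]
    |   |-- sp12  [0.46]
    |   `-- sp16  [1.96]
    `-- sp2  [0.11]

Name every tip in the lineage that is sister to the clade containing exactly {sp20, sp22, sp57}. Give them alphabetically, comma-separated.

The clade containing exactly {sp20, sp22, sp57} attaches to the tree at the node subtending (((sp20,sp22),sp57),((((sp38,sp28),sp8),(sp40,sp44)),(((sp55,sp52),sp35),sp30))).
The other lineage descending from that same node — the sister group — is ((((sp38,sp28),sp8),(sp40,sp44)),(((sp55,sp52),sp35),sp30)); its 9 tips in alphabetical order are the answer.

sp28, sp30, sp35, sp38, sp40, sp44, sp52, sp55, sp8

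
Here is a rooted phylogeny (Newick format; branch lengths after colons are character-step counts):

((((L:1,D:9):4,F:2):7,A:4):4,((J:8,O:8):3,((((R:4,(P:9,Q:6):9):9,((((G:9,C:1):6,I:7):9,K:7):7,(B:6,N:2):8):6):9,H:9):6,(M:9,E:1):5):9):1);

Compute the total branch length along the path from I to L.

The path runs I → … → MRCA → … → L; the MRCA is the root of the tree.
Branch lengths along that path: 7 + 9 + 7 + 6 + 9 + 6 + 9 + 1 + 4 + 7 + 4 + 1 = 70.

70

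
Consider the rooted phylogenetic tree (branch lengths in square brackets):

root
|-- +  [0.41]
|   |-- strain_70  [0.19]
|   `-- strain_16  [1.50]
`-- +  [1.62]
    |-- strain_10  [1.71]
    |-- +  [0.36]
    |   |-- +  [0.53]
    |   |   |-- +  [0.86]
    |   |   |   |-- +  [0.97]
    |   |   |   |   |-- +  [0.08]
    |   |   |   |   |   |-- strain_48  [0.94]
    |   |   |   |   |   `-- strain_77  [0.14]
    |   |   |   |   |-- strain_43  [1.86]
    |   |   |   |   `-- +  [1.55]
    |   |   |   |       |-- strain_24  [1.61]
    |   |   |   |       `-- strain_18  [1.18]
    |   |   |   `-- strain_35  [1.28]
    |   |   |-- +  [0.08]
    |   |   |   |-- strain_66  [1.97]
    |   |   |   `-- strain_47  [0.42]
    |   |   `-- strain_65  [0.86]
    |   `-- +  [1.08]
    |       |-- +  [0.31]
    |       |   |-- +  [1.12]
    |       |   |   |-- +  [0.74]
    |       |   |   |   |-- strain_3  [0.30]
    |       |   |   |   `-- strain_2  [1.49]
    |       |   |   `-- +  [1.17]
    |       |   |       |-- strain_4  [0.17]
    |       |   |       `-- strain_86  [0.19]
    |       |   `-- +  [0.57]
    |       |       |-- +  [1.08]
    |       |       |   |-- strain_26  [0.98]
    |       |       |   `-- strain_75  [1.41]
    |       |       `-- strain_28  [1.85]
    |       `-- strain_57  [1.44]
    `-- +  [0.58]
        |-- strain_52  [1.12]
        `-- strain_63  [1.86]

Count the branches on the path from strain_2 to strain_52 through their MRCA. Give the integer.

8

The MRCA of strain_2 and strain_52 is the node subtending (strain_10,(((((strain_48,strain_77),strain_43,(strain_24,strain_18)),strain_35),(strain_66,strain_47),strain_65),((((strain_3,strain_2),(strain_4,strain_86)),((strain_26,strain_75),strain_28)),strain_57)),(strain_52,strain_63)).
From strain_2 up to that node: 6 branches. From strain_52 up to the same node: 2 branches. Total: 6 + 2 = 8.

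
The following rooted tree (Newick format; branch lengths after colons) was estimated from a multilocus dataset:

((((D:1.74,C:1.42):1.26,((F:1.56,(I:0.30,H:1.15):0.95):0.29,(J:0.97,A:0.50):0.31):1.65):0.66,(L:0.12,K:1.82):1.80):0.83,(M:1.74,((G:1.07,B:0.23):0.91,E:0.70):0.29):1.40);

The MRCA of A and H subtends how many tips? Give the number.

The MRCA of A and H is the node subtending ((F,(I,H)),(J,A)).
That clade contains 5 terminal taxa: A, F, H, I, J.

5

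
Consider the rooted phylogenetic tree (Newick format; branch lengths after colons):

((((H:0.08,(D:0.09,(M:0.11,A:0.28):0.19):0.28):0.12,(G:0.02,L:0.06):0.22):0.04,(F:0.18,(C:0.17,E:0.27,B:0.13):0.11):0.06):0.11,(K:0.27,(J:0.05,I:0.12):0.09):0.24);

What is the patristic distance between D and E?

The path runs D → … → MRCA → … → E; the MRCA is the node subtending (((H,(D,(M,A))),(G,L)),(F,(C,E,B))).
Branch lengths along that path: 0.09 + 0.28 + 0.12 + 0.04 + 0.06 + 0.11 + 0.27 = 0.97.

0.97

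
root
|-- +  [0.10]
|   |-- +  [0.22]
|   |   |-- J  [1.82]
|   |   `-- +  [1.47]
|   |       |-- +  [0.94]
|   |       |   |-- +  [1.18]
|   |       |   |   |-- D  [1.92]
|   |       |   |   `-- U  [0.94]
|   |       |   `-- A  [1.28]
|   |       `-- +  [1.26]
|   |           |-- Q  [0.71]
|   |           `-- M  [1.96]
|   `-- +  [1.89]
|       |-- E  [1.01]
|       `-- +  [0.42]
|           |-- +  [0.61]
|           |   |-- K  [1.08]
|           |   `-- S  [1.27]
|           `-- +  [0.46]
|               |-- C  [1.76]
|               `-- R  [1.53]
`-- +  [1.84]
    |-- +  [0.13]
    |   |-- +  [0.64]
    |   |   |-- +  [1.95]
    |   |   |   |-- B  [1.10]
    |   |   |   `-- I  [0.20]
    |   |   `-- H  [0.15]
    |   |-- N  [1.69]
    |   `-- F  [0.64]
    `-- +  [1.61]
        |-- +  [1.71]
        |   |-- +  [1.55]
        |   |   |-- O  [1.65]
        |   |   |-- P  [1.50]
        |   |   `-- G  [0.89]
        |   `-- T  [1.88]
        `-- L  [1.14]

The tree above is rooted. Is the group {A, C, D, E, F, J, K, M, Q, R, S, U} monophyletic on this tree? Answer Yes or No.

No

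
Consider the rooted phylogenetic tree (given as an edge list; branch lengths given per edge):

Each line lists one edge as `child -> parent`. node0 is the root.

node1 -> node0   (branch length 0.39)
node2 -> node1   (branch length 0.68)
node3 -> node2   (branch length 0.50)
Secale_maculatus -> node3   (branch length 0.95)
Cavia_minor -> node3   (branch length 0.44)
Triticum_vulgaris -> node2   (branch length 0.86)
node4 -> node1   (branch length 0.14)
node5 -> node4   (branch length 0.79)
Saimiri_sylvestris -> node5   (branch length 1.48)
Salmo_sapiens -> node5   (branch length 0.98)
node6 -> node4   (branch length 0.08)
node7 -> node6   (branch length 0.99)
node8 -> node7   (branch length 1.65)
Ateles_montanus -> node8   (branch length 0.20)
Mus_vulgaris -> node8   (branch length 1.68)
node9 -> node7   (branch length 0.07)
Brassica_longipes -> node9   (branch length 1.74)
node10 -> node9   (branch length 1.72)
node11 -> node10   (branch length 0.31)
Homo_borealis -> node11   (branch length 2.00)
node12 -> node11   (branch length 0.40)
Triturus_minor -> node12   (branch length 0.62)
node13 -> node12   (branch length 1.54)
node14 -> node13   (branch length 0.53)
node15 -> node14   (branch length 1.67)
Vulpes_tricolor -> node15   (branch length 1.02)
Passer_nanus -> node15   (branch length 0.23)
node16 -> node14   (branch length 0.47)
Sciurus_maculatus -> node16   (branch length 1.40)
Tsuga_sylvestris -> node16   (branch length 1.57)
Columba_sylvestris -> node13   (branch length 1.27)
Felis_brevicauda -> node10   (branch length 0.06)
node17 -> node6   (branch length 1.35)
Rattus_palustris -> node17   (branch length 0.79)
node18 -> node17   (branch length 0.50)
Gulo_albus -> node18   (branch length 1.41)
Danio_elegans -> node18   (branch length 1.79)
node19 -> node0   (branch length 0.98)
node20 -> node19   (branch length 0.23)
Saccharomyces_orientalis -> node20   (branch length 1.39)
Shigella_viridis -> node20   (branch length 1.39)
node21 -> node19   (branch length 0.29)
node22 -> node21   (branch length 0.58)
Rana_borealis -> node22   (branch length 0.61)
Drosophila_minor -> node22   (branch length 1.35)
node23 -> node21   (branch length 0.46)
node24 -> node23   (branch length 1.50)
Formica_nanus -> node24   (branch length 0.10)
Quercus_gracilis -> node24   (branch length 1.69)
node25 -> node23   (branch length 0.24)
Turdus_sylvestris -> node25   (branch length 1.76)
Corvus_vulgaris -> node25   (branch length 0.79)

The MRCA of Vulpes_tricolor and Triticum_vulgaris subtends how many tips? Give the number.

The MRCA of Vulpes_tricolor and Triticum_vulgaris is the node subtending (((Secale_maculatus,Cavia_minor),Triticum_vulgaris),((Saimiri_sylvestris,Salmo_sapiens),(((Ateles_montanus,Mus_vulgaris),(Brassica_longipes,((Homo_borealis,(Triturus_minor,(((Vulpes_tricolor,Passer_nanus),(Sciurus_maculatus,Tsuga_sylvestris)),Columba_sylvestris))),Felis_brevicauda))),(Rattus_palustris,(Gulo_albus,Danio_elegans))))).
That clade contains 19 terminal taxa: Ateles_montanus, Brassica_longipes, Cavia_minor, Columba_sylvestris, Danio_elegans, Felis_brevicauda, Gulo_albus, Homo_borealis, Mus_vulgaris, Passer_nanus, Rattus_palustris, Saimiri_sylvestris, Salmo_sapiens, Sciurus_maculatus, Secale_maculatus, Triticum_vulgaris, Triturus_minor, Tsuga_sylvestris, Vulpes_tricolor.

19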